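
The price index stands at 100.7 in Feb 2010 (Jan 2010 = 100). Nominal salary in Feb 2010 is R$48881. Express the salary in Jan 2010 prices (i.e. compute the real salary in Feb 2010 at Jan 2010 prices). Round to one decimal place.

48541.2

Real = Nominal ÷ (Index/100) = 48881 ÷ (100.7/100)
     = 48881 ÷ 1.007 = 48541.2115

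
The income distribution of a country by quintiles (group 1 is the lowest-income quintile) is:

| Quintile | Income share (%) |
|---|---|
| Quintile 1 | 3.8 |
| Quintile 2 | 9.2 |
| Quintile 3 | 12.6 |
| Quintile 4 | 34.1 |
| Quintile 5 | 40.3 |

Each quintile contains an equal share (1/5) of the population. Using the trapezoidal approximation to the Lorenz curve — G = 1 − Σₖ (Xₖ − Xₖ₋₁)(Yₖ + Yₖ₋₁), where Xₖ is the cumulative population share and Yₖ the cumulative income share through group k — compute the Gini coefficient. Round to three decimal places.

Cumulative income shares Yₖ: 0.0380, 0.1300, 0.2560, 0.5970, 1.0000
Σ (Xₖ−Xₖ₋₁)(Yₖ+Yₖ₋₁) = (1/5)(0.0380+0.0000) + (1/5)(0.1300+0.0380) + (1/5)(0.2560+0.1300) + (1/5)(0.5970+0.2560) + (1/5)(1.0000+0.5970)
  = 0.0076 + 0.0336 + 0.0772 + 0.1706 + 0.3194 = 0.6084
G = 1 − 0.6084 = 0.3916

0.392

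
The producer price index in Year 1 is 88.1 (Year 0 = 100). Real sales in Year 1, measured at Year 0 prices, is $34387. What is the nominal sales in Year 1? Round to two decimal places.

Nominal = Real × (Index/100) = 34387 × (88.1/100)
        = 34387 × 0.881 = 30294.9470

30294.95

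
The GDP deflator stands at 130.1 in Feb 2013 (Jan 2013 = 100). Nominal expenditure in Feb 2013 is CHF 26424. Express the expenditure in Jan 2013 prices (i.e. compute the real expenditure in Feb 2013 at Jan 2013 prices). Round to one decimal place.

20310.5

Real = Nominal ÷ (Index/100) = 26424 ÷ (130.1/100)
     = 26424 ÷ 1.301 = 20310.5304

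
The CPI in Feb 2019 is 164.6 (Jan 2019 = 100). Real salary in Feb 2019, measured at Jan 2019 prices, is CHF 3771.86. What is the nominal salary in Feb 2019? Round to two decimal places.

Nominal = Real × (Index/100) = 3771.86 × (164.6/100)
        = 3771.86 × 1.646 = 6208.4816

6208.48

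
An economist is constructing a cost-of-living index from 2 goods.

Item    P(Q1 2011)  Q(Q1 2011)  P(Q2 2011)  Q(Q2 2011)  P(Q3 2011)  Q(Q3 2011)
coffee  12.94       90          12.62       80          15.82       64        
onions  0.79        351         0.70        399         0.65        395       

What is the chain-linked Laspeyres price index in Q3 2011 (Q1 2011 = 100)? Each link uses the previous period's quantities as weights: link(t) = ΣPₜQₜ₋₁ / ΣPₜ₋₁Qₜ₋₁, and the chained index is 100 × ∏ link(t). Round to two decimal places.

Link Q1 2011→Q2 2011:
ΣP(Q2 2011)Q(Q1 2011) = 12.62×90 + 0.70×351 = 1135.8 + 245.7 = 1381.5
ΣP(Q1 2011)Q(Q1 2011) = 12.94×90 + 0.79×351 = 1164.6 + 277.29 = 1441.89
link = 1381.5/1441.89 = 0.958117
Link Q2 2011→Q3 2011:
ΣP(Q3 2011)Q(Q2 2011) = 15.82×80 + 0.65×399 = 1265.6 + 259.35 = 1524.95
ΣP(Q2 2011)Q(Q2 2011) = 12.62×80 + 0.70×399 = 1009.6 + 279.3 = 1288.9
link = 1524.95/1288.9 = 1.183141
Chained index = 100 × 0.958117 × 1.183141 = 113.3588

113.36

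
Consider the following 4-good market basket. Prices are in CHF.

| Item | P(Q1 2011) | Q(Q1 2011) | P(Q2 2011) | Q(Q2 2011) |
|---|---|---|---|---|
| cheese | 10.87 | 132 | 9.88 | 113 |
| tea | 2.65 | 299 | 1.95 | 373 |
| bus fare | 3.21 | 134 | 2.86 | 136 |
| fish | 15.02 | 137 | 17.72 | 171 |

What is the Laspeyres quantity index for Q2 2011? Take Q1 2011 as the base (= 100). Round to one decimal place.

Laspeyres quantity index uses base-period prices as weights.
ΣP(Q1 2011)·Q(Q2 2011) = 10.87×113 + 2.65×373 + 3.21×136 + 15.02×171 = 1228.31 + 988.45 + 436.56 + 2568.42 = 5221.74
ΣP(Q1 2011)·Q(Q1 2011) = 10.87×132 + 2.65×299 + 3.21×134 + 15.02×137 = 1434.84 + 792.35 + 430.14 + 2057.74 = 4715.07
Index = 5221.74 / 4715.07 × 100 = 110.7458

110.7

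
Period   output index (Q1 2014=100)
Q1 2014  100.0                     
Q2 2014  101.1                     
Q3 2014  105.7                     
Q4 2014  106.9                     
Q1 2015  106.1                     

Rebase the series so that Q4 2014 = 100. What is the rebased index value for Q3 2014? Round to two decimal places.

98.88

Rebased(Q3 2014) = 105.7 / 106.9 × 100 = 98.8775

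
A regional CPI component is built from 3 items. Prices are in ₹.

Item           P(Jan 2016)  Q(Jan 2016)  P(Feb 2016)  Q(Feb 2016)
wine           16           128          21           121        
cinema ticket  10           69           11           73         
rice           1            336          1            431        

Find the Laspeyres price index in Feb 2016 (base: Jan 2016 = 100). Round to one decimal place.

Laspeyres price index uses base-period quantities as weights.
ΣP(Feb 2016)·Q(Jan 2016) = 21×128 + 11×69 + 1×336 = 2688 + 759 + 336 = 3783
ΣP(Jan 2016)·Q(Jan 2016) = 16×128 + 10×69 + 1×336 = 2048 + 690 + 336 = 3074
Index = 3783 / 3074 × 100 = 123.0644

123.1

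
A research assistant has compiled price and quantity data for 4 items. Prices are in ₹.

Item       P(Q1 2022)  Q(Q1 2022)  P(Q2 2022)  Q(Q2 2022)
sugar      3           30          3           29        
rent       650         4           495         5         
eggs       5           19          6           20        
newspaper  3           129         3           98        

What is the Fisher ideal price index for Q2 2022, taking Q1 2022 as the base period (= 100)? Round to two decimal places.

80.41

Laspeyres component (base-period weights):
ΣP(Q2 2022)Q(Q1 2022) = 3×30 + 495×4 + 6×19 + 3×129 = 90 + 1980 + 114 + 387 = 2571
ΣP(Q1 2022)Q(Q1 2022) = 3×30 + 650×4 + 5×19 + 3×129 = 90 + 2600 + 95 + 387 = 3172
L = 2571 / 3172 × 100 = 81.0530
Paasche component (current-period weights):
ΣP(Q2 2022)Q(Q2 2022) = 3×29 + 495×5 + 6×20 + 3×98 = 87 + 2475 + 120 + 294 = 2976
ΣP(Q1 2022)Q(Q2 2022) = 3×29 + 650×5 + 5×20 + 3×98 = 87 + 3250 + 100 + 294 = 3731
P = 2976 / 3731 × 100 = 79.7641
Fisher = √(L × P) = √(81.0530 × 79.7641) = 80.4060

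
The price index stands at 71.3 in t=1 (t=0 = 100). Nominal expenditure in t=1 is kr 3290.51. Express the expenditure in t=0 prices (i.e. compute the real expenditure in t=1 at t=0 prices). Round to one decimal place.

Real = Nominal ÷ (Index/100) = 3290.51 ÷ (71.3/100)
     = 3290.51 ÷ 0.713 = 4615.0210

4615.0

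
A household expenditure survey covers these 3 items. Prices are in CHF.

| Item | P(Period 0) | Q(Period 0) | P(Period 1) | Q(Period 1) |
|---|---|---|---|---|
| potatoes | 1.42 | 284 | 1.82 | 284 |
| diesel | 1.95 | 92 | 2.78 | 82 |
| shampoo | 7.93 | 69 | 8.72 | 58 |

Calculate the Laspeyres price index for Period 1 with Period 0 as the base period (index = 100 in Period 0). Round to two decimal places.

Laspeyres price index uses base-period quantities as weights.
ΣP(Period 1)·Q(Period 0) = 1.82×284 + 2.78×92 + 8.72×69 = 516.88 + 255.76 + 601.68 = 1374.32
ΣP(Period 0)·Q(Period 0) = 1.42×284 + 1.95×92 + 7.93×69 = 403.28 + 179.4 + 547.17 = 1129.85
Index = 1374.32 / 1129.85 × 100 = 121.6374

121.64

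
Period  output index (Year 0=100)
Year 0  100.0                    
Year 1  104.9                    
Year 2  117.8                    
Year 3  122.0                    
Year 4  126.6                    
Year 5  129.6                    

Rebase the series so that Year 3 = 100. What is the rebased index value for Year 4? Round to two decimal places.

Rebased(Year 4) = 126.6 / 122.0 × 100 = 103.7705

103.77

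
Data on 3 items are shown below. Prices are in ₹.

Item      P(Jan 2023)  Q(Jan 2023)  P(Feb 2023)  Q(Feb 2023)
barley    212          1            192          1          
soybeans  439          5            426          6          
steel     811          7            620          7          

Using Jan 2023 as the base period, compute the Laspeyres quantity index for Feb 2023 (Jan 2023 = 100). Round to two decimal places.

Laspeyres quantity index uses base-period prices as weights.
ΣP(Jan 2023)·Q(Feb 2023) = 212×1 + 439×6 + 811×7 = 212 + 2634 + 5677 = 8523
ΣP(Jan 2023)·Q(Jan 2023) = 212×1 + 439×5 + 811×7 = 212 + 2195 + 5677 = 8084
Index = 8523 / 8084 × 100 = 105.4305

105.43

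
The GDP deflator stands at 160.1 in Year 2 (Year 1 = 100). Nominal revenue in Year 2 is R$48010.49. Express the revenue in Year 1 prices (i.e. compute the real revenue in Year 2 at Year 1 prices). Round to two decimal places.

Real = Nominal ÷ (Index/100) = 48010.49 ÷ (160.1/100)
     = 48010.49 ÷ 1.601 = 29987.8139

29987.81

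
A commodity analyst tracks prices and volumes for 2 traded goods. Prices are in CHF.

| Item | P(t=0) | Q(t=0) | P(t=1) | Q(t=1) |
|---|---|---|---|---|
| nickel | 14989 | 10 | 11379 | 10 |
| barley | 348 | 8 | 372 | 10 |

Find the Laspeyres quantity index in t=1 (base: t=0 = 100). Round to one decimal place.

100.5

Laspeyres quantity index uses base-period prices as weights.
ΣP(t=0)·Q(t=1) = 14989×10 + 348×10 = 149890 + 3480 = 153370
ΣP(t=0)·Q(t=0) = 14989×10 + 348×8 = 149890 + 2784 = 152674
Index = 153370 / 152674 × 100 = 100.4559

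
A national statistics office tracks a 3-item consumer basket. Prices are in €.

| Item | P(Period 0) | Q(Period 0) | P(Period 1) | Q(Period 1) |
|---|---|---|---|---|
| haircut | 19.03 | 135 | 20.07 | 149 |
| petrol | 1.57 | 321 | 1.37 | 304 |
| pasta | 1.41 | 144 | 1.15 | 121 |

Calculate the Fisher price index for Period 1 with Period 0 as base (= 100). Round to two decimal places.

101.49

Laspeyres component (base-period weights):
ΣP(Period 1)Q(Period 0) = 20.07×135 + 1.37×321 + 1.15×144 = 2709.45 + 439.77 + 165.6 = 3314.82
ΣP(Period 0)Q(Period 0) = 19.03×135 + 1.57×321 + 1.41×144 = 2569.05 + 503.97 + 203.04 = 3276.06
L = 3314.82 / 3276.06 × 100 = 101.1831
Paasche component (current-period weights):
ΣP(Period 1)Q(Period 1) = 20.07×149 + 1.37×304 + 1.15×121 = 2990.43 + 416.48 + 139.15 = 3546.06
ΣP(Period 0)Q(Period 1) = 19.03×149 + 1.57×304 + 1.41×121 = 2835.47 + 477.28 + 170.61 = 3483.36
P = 3546.06 / 3483.36 × 100 = 101.8000
Fisher = √(L × P) = √(101.1831 × 101.8000) = 101.4911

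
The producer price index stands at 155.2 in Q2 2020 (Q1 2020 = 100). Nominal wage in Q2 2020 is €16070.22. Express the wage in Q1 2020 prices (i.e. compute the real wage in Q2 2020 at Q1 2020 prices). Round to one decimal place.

Real = Nominal ÷ (Index/100) = 16070.22 ÷ (155.2/100)
     = 16070.22 ÷ 1.552 = 10354.5232

10354.5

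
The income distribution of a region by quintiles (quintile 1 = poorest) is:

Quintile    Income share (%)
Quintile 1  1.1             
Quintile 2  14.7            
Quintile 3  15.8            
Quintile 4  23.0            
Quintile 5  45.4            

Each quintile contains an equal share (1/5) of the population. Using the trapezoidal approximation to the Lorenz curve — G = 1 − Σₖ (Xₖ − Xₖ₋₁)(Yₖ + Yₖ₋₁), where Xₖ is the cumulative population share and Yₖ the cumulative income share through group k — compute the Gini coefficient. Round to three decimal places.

Cumulative income shares Yₖ: 0.0110, 0.1580, 0.3160, 0.5460, 1.0000
Σ (Xₖ−Xₖ₋₁)(Yₖ+Yₖ₋₁) = (1/5)(0.0110+0.0000) + (1/5)(0.1580+0.0110) + (1/5)(0.3160+0.1580) + (1/5)(0.5460+0.3160) + (1/5)(1.0000+0.5460)
  = 0.0022 + 0.0338 + 0.0948 + 0.1724 + 0.3092 = 0.6124
G = 1 − 0.6124 = 0.3876

0.388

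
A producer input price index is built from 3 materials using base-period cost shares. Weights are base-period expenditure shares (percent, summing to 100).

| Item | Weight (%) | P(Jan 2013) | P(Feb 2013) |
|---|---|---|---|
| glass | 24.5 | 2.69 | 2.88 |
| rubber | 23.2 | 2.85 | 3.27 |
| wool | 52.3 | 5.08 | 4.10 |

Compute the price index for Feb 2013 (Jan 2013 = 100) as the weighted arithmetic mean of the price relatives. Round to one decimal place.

glass: 24.5 × (2.88/2.69) = 24.5 × 1.070632 = 26.2305
rubber: 23.2 × (3.27/2.85) = 23.2 × 1.147368 = 26.6189
wool: 52.3 × (4.10/5.08) = 52.3 × 0.807087 = 42.2106
Index = Σ wᵢ·(p₁ᵢ/p₀ᵢ) = 26.2305 + 26.6189 + 42.2106 = 95.0601

95.1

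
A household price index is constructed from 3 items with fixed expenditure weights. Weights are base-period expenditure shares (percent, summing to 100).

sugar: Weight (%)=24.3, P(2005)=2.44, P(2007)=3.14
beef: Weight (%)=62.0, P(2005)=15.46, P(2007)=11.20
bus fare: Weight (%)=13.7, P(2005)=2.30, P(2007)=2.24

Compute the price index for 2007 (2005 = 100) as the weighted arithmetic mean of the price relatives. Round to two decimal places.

sugar: 24.3 × (3.14/2.44) = 24.3 × 1.286885 = 31.2713
beef: 62.0 × (11.20/15.46) = 62.0 × 0.724450 = 44.9159
bus fare: 13.7 × (2.24/2.30) = 13.7 × 0.973913 = 13.3426
Index = Σ wᵢ·(p₁ᵢ/p₀ᵢ) = 31.2713 + 44.9159 + 13.3426 = 89.5298

89.53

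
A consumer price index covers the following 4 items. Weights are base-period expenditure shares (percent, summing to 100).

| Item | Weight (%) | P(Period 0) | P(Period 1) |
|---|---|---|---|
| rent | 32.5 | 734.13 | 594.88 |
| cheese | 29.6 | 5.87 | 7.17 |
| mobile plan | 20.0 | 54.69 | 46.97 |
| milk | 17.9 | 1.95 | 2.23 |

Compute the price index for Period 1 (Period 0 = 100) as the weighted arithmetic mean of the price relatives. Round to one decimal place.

100.1

rent: 32.5 × (594.88/734.13) = 32.5 × 0.810320 = 26.3354
cheese: 29.6 × (7.17/5.87) = 29.6 × 1.221465 = 36.1554
mobile plan: 20.0 × (46.97/54.69) = 20.0 × 0.858841 = 17.1768
milk: 17.9 × (2.23/1.95) = 17.9 × 1.143590 = 20.4703
Index = Σ wᵢ·(p₁ᵢ/p₀ᵢ) = 26.3354 + 36.1554 + 17.1768 + 20.4703 = 100.1378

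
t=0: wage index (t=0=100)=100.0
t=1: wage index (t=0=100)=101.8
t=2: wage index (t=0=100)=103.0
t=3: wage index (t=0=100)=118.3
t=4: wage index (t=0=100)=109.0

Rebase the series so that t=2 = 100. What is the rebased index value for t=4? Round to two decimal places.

Rebased(t=4) = 109.0 / 103.0 × 100 = 105.8252

105.83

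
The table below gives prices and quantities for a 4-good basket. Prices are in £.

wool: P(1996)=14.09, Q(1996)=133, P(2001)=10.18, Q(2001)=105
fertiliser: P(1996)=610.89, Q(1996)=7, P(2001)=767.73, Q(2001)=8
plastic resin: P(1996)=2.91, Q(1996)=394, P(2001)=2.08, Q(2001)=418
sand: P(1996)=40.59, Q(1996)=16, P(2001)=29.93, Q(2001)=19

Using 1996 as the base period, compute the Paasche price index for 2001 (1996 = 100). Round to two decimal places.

103.53

Paasche price index uses current-period quantities as weights.
ΣP(2001)·Q(2001) = 10.18×105 + 767.73×8 + 2.08×418 + 29.93×19 = 1068.9 + 6141.84 + 869.44 + 568.67 = 8648.85
ΣP(1996)·Q(2001) = 14.09×105 + 610.89×8 + 2.91×418 + 40.59×19 = 1479.45 + 4887.12 + 1216.38 + 771.21 = 8354.16
Index = 8648.85 / 8354.16 × 100 = 103.5275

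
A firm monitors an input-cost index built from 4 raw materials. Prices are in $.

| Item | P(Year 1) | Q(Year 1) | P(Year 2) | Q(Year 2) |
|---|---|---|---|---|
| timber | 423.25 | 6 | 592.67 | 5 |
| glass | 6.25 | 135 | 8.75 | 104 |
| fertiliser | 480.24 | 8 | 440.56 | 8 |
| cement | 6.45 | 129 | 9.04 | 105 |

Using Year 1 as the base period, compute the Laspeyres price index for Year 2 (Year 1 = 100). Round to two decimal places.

Laspeyres price index uses base-period quantities as weights.
ΣP(Year 2)·Q(Year 1) = 592.67×6 + 8.75×135 + 440.56×8 + 9.04×129 = 3556.02 + 1181.25 + 3524.48 + 1166.16 = 9427.91
ΣP(Year 1)·Q(Year 1) = 423.25×6 + 6.25×135 + 480.24×8 + 6.45×129 = 2539.5 + 843.75 + 3841.92 + 832.05 = 8057.22
Index = 9427.91 / 8057.22 × 100 = 117.0119

117.01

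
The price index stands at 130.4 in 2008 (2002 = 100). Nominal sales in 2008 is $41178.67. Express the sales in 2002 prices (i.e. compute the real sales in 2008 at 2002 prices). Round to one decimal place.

31578.7

Real = Nominal ÷ (Index/100) = 41178.67 ÷ (130.4/100)
     = 41178.67 ÷ 1.304 = 31578.7347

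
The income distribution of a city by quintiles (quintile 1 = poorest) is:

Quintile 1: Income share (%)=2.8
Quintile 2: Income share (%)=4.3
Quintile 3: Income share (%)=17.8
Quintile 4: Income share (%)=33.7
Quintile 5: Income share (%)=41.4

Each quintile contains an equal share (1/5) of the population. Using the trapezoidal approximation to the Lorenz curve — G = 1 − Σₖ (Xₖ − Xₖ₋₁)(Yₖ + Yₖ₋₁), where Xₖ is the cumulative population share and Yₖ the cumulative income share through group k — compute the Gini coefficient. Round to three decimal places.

Cumulative income shares Yₖ: 0.0280, 0.0710, 0.2490, 0.5860, 1.0000
Σ (Xₖ−Xₖ₋₁)(Yₖ+Yₖ₋₁) = (1/5)(0.0280+0.0000) + (1/5)(0.0710+0.0280) + (1/5)(0.2490+0.0710) + (1/5)(0.5860+0.2490) + (1/5)(1.0000+0.5860)
  = 0.0056 + 0.0198 + 0.0640 + 0.1670 + 0.3172 = 0.5736
G = 1 − 0.5736 = 0.4264

0.426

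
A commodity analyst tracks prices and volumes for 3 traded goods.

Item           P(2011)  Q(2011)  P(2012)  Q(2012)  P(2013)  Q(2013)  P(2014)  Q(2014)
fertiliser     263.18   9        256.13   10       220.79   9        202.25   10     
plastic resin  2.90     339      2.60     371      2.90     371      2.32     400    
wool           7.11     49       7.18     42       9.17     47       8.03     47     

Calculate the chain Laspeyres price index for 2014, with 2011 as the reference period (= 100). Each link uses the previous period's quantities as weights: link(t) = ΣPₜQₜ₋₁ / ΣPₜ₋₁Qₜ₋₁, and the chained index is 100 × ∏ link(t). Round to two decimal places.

Link 2011→2012:
ΣP(2012)Q(2011) = 256.13×9 + 2.60×339 + 7.18×49 = 2305.17 + 881.4 + 351.82 = 3538.39
ΣP(2011)Q(2011) = 263.18×9 + 2.90×339 + 7.11×49 = 2368.62 + 983.1 + 348.39 = 3700.11
link = 3538.39/3700.11 = 0.956293
Link 2012→2013:
ΣP(2013)Q(2012) = 220.79×10 + 2.90×371 + 9.17×42 = 2207.9 + 1075.9 + 385.14 = 3668.94
ΣP(2012)Q(2012) = 256.13×10 + 2.60×371 + 7.18×42 = 2561.3 + 964.6 + 301.56 = 3827.46
link = 3668.94/3827.46 = 0.958583
Link 2013→2014:
ΣP(2014)Q(2013) = 202.25×9 + 2.32×371 + 8.03×47 = 1820.25 + 860.72 + 377.41 = 3058.38
ΣP(2013)Q(2013) = 220.79×9 + 2.90×371 + 9.17×47 = 1987.11 + 1075.9 + 430.99 = 3494
link = 3058.38/3494 = 0.875323
Chained index = 100 × 0.956293 × 0.958583 × 0.875323 = 80.2397

80.24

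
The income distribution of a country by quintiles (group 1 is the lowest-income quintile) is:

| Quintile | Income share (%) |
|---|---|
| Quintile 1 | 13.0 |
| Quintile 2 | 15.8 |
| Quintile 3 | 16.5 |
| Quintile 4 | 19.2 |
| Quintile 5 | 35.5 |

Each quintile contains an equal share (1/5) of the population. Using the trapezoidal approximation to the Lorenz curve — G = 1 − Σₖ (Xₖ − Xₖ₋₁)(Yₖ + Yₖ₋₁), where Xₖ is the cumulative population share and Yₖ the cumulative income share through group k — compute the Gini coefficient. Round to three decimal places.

Cumulative income shares Yₖ: 0.1300, 0.2880, 0.4530, 0.6450, 1.0000
Σ (Xₖ−Xₖ₋₁)(Yₖ+Yₖ₋₁) = (1/5)(0.1300+0.0000) + (1/5)(0.2880+0.1300) + (1/5)(0.4530+0.2880) + (1/5)(0.6450+0.4530) + (1/5)(1.0000+0.6450)
  = 0.0260 + 0.0836 + 0.1482 + 0.2196 + 0.3290 = 0.8064
G = 1 − 0.8064 = 0.1936

0.194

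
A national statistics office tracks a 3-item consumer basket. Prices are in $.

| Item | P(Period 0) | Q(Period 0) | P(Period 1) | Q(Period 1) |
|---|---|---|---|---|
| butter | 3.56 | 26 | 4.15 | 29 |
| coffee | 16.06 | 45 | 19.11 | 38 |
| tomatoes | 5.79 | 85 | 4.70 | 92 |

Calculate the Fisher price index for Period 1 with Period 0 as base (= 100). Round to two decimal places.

103.60

Laspeyres component (base-period weights):
ΣP(Period 1)Q(Period 0) = 4.15×26 + 19.11×45 + 4.70×85 = 107.9 + 859.95 + 399.5 = 1367.35
ΣP(Period 0)Q(Period 0) = 3.56×26 + 16.06×45 + 5.79×85 = 92.56 + 722.7 + 492.15 = 1307.41
L = 1367.35 / 1307.41 × 100 = 104.5846
Paasche component (current-period weights):
ΣP(Period 1)Q(Period 1) = 4.15×29 + 19.11×38 + 4.70×92 = 120.35 + 726.18 + 432.4 = 1278.93
ΣP(Period 0)Q(Period 1) = 3.56×29 + 16.06×38 + 5.79×92 = 103.24 + 610.28 + 532.68 = 1246.2
P = 1278.93 / 1246.2 × 100 = 102.6264
Fisher = √(L × P) = √(104.5846 × 102.6264) = 103.6009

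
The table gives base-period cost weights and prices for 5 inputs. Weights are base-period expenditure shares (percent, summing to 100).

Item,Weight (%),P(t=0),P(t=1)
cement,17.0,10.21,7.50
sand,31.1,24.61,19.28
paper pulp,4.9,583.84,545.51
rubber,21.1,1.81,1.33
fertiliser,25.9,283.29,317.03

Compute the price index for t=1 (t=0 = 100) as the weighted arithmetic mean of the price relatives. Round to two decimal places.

85.92

cement: 17.0 × (7.50/10.21) = 17.0 × 0.734574 = 12.4878
sand: 31.1 × (19.28/24.61) = 31.1 × 0.783421 = 24.3644
paper pulp: 4.9 × (545.51/583.84) = 4.9 × 0.934348 = 4.5783
rubber: 21.1 × (1.33/1.81) = 21.1 × 0.734807 = 15.5044
fertiliser: 25.9 × (317.03/283.29) = 25.9 × 1.119101 = 28.9847
Index = Σ wᵢ·(p₁ᵢ/p₀ᵢ) = 12.4878 + 24.3644 + 4.5783 + 15.5044 + 28.9847 = 85.9196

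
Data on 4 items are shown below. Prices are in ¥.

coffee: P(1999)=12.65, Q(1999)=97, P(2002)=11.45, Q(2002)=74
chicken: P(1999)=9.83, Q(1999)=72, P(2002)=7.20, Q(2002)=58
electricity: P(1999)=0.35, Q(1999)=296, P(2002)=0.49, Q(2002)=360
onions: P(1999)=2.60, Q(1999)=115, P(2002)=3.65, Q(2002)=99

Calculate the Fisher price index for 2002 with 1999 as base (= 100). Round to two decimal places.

Laspeyres component (base-period weights):
ΣP(2002)Q(1999) = 11.45×97 + 7.20×72 + 0.49×296 + 3.65×115 = 1110.65 + 518.4 + 145.04 + 419.75 = 2193.84
ΣP(1999)Q(1999) = 12.65×97 + 9.83×72 + 0.35×296 + 2.60×115 = 1227.05 + 707.76 + 103.6 + 299 = 2337.41
L = 2193.84 / 2337.41 × 100 = 93.8577
Paasche component (current-period weights):
ΣP(2002)Q(2002) = 11.45×74 + 7.20×58 + 0.49×360 + 3.65×99 = 847.3 + 417.6 + 176.4 + 361.35 = 1802.65
ΣP(1999)Q(2002) = 12.65×74 + 9.83×58 + 0.35×360 + 2.60×99 = 936.1 + 570.14 + 126 + 257.4 = 1889.64
P = 1802.65 / 1889.64 × 100 = 95.3965
Fisher = √(L × P) = √(93.8577 × 95.3965) = 94.6240

94.62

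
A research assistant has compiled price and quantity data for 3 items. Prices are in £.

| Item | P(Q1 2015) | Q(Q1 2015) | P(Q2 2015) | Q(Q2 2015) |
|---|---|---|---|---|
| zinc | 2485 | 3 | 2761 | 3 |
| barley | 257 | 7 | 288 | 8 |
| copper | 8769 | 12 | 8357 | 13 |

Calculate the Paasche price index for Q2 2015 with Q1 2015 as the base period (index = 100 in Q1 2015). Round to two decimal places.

Paasche price index uses current-period quantities as weights.
ΣP(Q2 2015)·Q(Q2 2015) = 2761×3 + 288×8 + 8357×13 = 8283 + 2304 + 108641 = 119228
ΣP(Q1 2015)·Q(Q2 2015) = 2485×3 + 257×8 + 8769×13 = 7455 + 2056 + 113997 = 123508
Index = 119228 / 123508 × 100 = 96.5346

96.53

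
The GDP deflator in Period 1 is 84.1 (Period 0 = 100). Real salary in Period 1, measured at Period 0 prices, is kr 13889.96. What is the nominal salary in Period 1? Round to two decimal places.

11681.46

Nominal = Real × (Index/100) = 13889.96 × (84.1/100)
        = 13889.96 × 0.841 = 11681.4564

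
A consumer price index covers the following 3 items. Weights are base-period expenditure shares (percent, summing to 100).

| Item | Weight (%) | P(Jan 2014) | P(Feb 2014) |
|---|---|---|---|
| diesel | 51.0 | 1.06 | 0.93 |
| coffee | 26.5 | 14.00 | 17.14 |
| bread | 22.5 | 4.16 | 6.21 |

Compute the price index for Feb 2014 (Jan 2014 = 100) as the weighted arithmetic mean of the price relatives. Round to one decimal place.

diesel: 51.0 × (0.93/1.06) = 51.0 × 0.877358 = 44.7453
coffee: 26.5 × (17.14/14.00) = 26.5 × 1.224286 = 32.4436
bread: 22.5 × (6.21/4.16) = 22.5 × 1.492788 = 33.5877
Index = Σ wᵢ·(p₁ᵢ/p₀ᵢ) = 44.7453 + 32.4436 + 33.5877 = 110.7766

110.8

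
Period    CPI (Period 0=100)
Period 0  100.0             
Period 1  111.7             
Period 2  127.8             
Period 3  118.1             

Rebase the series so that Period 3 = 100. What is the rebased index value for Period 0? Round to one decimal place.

84.7

Rebased(Period 0) = 100.0 / 118.1 × 100 = 84.6740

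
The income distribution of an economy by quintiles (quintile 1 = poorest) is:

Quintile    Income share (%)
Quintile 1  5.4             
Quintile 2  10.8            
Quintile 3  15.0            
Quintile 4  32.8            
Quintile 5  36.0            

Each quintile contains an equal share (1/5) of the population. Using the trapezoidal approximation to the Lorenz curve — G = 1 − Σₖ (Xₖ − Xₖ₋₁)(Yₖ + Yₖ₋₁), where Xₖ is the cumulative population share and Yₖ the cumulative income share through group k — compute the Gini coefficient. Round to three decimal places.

0.333

Cumulative income shares Yₖ: 0.0540, 0.1620, 0.3120, 0.6400, 1.0000
Σ (Xₖ−Xₖ₋₁)(Yₖ+Yₖ₋₁) = (1/5)(0.0540+0.0000) + (1/5)(0.1620+0.0540) + (1/5)(0.3120+0.1620) + (1/5)(0.6400+0.3120) + (1/5)(1.0000+0.6400)
  = 0.0108 + 0.0432 + 0.0948 + 0.1904 + 0.3280 = 0.6672
G = 1 − 0.6672 = 0.3328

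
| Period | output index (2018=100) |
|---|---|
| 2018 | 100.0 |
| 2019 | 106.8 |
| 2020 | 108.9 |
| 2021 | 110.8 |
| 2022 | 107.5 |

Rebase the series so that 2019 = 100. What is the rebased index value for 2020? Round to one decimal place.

Rebased(2020) = 108.9 / 106.8 × 100 = 101.9663

102.0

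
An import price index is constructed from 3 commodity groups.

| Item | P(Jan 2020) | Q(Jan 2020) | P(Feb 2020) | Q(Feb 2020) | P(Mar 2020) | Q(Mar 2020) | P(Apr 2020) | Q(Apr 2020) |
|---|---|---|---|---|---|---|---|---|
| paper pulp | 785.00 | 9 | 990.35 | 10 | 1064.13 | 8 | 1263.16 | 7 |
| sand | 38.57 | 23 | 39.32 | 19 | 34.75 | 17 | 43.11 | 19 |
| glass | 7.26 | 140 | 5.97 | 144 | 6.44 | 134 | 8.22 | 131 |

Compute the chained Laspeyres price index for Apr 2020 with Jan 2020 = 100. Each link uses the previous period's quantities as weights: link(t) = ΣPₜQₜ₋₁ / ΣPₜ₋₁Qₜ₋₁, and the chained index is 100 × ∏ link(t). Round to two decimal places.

151.18

Link Jan 2020→Feb 2020:
ΣP(Feb 2020)Q(Jan 2020) = 990.35×9 + 39.32×23 + 5.97×140 = 8913.15 + 904.36 + 835.8 = 10653.31
ΣP(Jan 2020)Q(Jan 2020) = 785.00×9 + 38.57×23 + 7.26×140 = 7065 + 887.11 + 1016.4 = 8968.51
link = 10653.31/8968.51 = 1.187857
Link Feb 2020→Mar 2020:
ΣP(Mar 2020)Q(Feb 2020) = 1064.13×10 + 34.75×19 + 6.44×144 = 10641.3 + 660.25 + 927.36 = 12228.91
ΣP(Feb 2020)Q(Feb 2020) = 990.35×10 + 39.32×19 + 5.97×144 = 9903.5 + 747.08 + 859.68 = 11510.26
link = 12228.91/11510.26 = 1.062436
Link Mar 2020→Apr 2020:
ΣP(Apr 2020)Q(Mar 2020) = 1263.16×8 + 43.11×17 + 8.22×134 = 10105.28 + 732.87 + 1101.48 = 11939.63
ΣP(Mar 2020)Q(Mar 2020) = 1064.13×8 + 34.75×17 + 6.44×134 = 8513.04 + 590.75 + 862.96 = 9966.75
link = 11939.63/9966.75 = 1.197946
Chained index = 100 × 1.187857 × 1.062436 × 1.197946 = 151.1834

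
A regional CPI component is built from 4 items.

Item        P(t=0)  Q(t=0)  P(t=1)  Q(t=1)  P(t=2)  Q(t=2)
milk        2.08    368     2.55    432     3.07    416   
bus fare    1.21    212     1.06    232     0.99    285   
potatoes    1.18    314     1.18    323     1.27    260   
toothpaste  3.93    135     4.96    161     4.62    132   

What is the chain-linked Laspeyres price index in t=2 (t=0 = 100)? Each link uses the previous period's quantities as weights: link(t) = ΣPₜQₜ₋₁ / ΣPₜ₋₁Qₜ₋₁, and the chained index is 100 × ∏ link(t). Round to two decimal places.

122.86

Link t=0→t=1:
ΣP(t=1)Q(t=0) = 2.55×368 + 1.06×212 + 1.18×314 + 4.96×135 = 938.4 + 224.72 + 370.52 + 669.6 = 2203.24
ΣP(t=0)Q(t=0) = 2.08×368 + 1.21×212 + 1.18×314 + 3.93×135 = 765.44 + 256.52 + 370.52 + 530.55 = 1923.03
link = 2203.24/1923.03 = 1.145713
Link t=1→t=2:
ΣP(t=2)Q(t=1) = 3.07×432 + 0.99×232 + 1.27×323 + 4.62×161 = 1326.24 + 229.68 + 410.21 + 743.82 = 2709.95
ΣP(t=1)Q(t=1) = 2.55×432 + 1.06×232 + 1.18×323 + 4.96×161 = 1101.6 + 245.92 + 381.14 + 798.56 = 2527.22
link = 2709.95/2527.22 = 1.072305
Chained index = 100 × 1.145713 × 1.072305 = 122.8553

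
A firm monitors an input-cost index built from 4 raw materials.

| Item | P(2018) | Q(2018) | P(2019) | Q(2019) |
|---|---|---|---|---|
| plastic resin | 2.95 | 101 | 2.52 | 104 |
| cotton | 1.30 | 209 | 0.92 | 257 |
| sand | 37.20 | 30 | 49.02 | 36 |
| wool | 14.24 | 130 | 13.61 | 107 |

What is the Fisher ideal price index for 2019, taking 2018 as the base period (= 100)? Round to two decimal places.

105.19

Laspeyres component (base-period weights):
ΣP(2019)Q(2018) = 2.52×101 + 0.92×209 + 49.02×30 + 13.61×130 = 254.52 + 192.28 + 1470.6 + 1769.3 = 3686.7
ΣP(2018)Q(2018) = 2.95×101 + 1.30×209 + 37.20×30 + 14.24×130 = 297.95 + 271.7 + 1116 + 1851.2 = 3536.85
L = 3686.7 / 3536.85 × 100 = 104.2368
Paasche component (current-period weights):
ΣP(2019)Q(2019) = 2.52×104 + 0.92×257 + 49.02×36 + 13.61×107 = 262.08 + 236.44 + 1764.72 + 1456.27 = 3719.51
ΣP(2018)Q(2019) = 2.95×104 + 1.30×257 + 37.20×36 + 14.24×107 = 306.8 + 334.1 + 1339.2 + 1523.68 = 3503.78
P = 3719.51 / 3503.78 × 100 = 106.1571
Fisher = √(L × P) = √(104.2368 × 106.1571) = 105.1926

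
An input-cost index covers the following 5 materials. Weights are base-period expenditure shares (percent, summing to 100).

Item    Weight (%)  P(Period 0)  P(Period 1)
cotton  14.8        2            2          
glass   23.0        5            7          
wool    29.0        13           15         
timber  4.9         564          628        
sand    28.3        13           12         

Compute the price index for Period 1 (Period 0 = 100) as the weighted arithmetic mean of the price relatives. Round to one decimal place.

cotton: 14.8 × (2/2) = 14.8 × 1.000000 = 14.8000
glass: 23.0 × (7/5) = 23.0 × 1.400000 = 32.2000
wool: 29.0 × (15/13) = 29.0 × 1.153846 = 33.4615
timber: 4.9 × (628/564) = 4.9 × 1.113475 = 5.4560
sand: 28.3 × (12/13) = 28.3 × 0.923077 = 26.1231
Index = Σ wᵢ·(p₁ᵢ/p₀ᵢ) = 14.8000 + 32.2000 + 33.4615 + 5.4560 + 26.1231 = 112.0406

112.0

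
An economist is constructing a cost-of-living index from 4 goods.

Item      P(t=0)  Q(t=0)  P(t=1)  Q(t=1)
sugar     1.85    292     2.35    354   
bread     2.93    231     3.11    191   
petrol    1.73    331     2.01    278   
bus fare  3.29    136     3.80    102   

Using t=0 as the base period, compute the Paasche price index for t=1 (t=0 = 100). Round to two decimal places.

116.80

Paasche price index uses current-period quantities as weights.
ΣP(t=1)·Q(t=1) = 2.35×354 + 3.11×191 + 2.01×278 + 3.80×102 = 831.9 + 594.01 + 558.78 + 387.6 = 2372.29
ΣP(t=0)·Q(t=1) = 1.85×354 + 2.93×191 + 1.73×278 + 3.29×102 = 654.9 + 559.63 + 480.94 + 335.58 = 2031.05
Index = 2372.29 / 2031.05 × 100 = 116.8012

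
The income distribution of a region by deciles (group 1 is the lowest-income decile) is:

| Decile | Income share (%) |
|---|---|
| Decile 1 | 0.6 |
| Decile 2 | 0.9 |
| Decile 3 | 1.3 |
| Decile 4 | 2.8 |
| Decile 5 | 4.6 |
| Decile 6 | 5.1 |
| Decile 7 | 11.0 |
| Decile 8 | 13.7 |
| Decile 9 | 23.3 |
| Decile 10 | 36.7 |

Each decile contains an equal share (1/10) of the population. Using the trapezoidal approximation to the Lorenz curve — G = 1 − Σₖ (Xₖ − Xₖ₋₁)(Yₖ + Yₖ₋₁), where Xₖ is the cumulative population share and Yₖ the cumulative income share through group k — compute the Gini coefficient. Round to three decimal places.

Cumulative income shares Yₖ: 0.0060, 0.0150, 0.0280, 0.0560, 0.1020, 0.1530, 0.2630, 0.4000, 0.6330, 1.0000
Σ (Xₖ−Xₖ₋₁)(Yₖ+Yₖ₋₁) = (1/10)(0.0060+0.0000) + (1/10)(0.0150+0.0060) + (1/10)(0.0280+0.0150) + (1/10)(0.0560+0.0280) + (1/10)(0.1020+0.0560) + (1/10)(0.1530+0.1020) + (1/10)(0.2630+0.1530) + (1/10)(0.4000+0.2630) + (1/10)(0.6330+0.4000) + (1/10)(1.0000+0.6330)
  = 0.0006 + 0.0021 + 0.0043 + 0.0084 + 0.0158 + 0.0255 + 0.0416 + 0.0663 + 0.1033 + 0.1633 = 0.4312
G = 1 − 0.4312 = 0.5688

0.569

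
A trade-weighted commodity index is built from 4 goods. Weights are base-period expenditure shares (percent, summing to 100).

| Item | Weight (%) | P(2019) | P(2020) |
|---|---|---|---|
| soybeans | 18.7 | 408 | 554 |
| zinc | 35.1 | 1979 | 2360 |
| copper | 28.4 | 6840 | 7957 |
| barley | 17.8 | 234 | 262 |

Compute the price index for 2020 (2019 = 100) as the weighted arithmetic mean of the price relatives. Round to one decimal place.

120.2

soybeans: 18.7 × (554/408) = 18.7 × 1.357843 = 25.3917
zinc: 35.1 × (2360/1979) = 35.1 × 1.192521 = 41.8575
copper: 28.4 × (7957/6840) = 28.4 × 1.163304 = 33.0378
barley: 17.8 × (262/234) = 17.8 × 1.119658 = 19.9299
Index = Σ wᵢ·(p₁ᵢ/p₀ᵢ) = 25.3917 + 41.8575 + 33.0378 + 19.9299 = 120.2169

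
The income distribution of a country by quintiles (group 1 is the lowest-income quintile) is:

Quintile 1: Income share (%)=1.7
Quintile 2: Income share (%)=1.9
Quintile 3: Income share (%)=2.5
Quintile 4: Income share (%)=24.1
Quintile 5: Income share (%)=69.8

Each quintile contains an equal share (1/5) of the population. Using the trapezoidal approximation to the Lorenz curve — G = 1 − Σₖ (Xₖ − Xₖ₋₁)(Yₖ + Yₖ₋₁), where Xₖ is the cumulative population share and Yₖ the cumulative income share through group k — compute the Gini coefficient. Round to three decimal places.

0.634

Cumulative income shares Yₖ: 0.0170, 0.0360, 0.0610, 0.3020, 1.0000
Σ (Xₖ−Xₖ₋₁)(Yₖ+Yₖ₋₁) = (1/5)(0.0170+0.0000) + (1/5)(0.0360+0.0170) + (1/5)(0.0610+0.0360) + (1/5)(0.3020+0.0610) + (1/5)(1.0000+0.3020)
  = 0.0034 + 0.0106 + 0.0194 + 0.0726 + 0.2604 = 0.3664
G = 1 − 0.3664 = 0.6336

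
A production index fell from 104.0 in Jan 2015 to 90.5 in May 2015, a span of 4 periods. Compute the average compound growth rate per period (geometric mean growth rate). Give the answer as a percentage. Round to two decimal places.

-3.42%

Growth factor = (90.5/104.0)^(1/4) = (0.870192)^(1/4) = 0.965837
Growth rate = 0.965837 − 1 = -0.034163 = -3.4163%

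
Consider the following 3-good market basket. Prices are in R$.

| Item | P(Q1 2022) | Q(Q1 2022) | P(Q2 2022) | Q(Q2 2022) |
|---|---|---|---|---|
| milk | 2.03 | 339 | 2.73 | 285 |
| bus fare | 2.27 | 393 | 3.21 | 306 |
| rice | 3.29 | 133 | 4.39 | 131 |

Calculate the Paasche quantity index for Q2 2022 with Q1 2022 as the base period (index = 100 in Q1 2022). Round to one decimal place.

84.3

Paasche quantity index uses current-period prices as weights.
ΣP(Q2 2022)·Q(Q2 2022) = 2.73×285 + 3.21×306 + 4.39×131 = 778.05 + 982.26 + 575.09 = 2335.4
ΣP(Q2 2022)·Q(Q1 2022) = 2.73×339 + 3.21×393 + 4.39×133 = 925.47 + 1261.53 + 583.87 = 2770.87
Index = 2335.4 / 2770.87 × 100 = 84.2840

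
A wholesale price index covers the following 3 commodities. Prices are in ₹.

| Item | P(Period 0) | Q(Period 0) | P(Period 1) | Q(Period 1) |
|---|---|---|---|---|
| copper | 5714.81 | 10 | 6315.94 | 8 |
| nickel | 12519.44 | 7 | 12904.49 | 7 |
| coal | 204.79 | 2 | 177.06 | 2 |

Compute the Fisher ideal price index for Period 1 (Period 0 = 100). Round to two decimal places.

105.76

Laspeyres component (base-period weights):
ΣP(Period 1)Q(Period 0) = 6315.94×10 + 12904.49×7 + 177.06×2 = 63159.4 + 90331.43 + 354.12 = 153844.95
ΣP(Period 0)Q(Period 0) = 5714.81×10 + 12519.44×7 + 204.79×2 = 57148.1 + 87636.08 + 409.58 = 145193.76
L = 153844.95 / 145193.76 × 100 = 105.9584
Paasche component (current-period weights):
ΣP(Period 1)Q(Period 1) = 6315.94×8 + 12904.49×7 + 177.06×2 = 50527.52 + 90331.43 + 354.12 = 141213.07
ΣP(Period 0)Q(Period 1) = 5714.81×8 + 12519.44×7 + 204.79×2 = 45718.48 + 87636.08 + 409.58 = 133764.14
P = 141213.07 / 133764.14 × 100 = 105.5687
Fisher = √(L × P) = √(105.9584 × 105.5687) = 105.7634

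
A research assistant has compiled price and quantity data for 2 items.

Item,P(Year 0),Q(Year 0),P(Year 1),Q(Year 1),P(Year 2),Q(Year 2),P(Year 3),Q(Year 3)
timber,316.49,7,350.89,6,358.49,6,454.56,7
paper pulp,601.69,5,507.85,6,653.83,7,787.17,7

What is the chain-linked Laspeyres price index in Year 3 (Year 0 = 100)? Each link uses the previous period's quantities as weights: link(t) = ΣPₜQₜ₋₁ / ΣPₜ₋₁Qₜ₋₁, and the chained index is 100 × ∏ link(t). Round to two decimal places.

138.03

Link Year 0→Year 1:
ΣP(Year 1)Q(Year 0) = 350.89×7 + 507.85×5 = 2456.23 + 2539.25 = 4995.48
ΣP(Year 0)Q(Year 0) = 316.49×7 + 601.69×5 = 2215.43 + 3008.45 = 5223.88
link = 4995.48/5223.88 = 0.956278
Link Year 1→Year 2:
ΣP(Year 2)Q(Year 1) = 358.49×6 + 653.83×6 = 2150.94 + 3922.98 = 6073.92
ΣP(Year 1)Q(Year 1) = 350.89×6 + 507.85×6 = 2105.34 + 3047.1 = 5152.44
link = 6073.92/5152.44 = 1.178843
Link Year 2→Year 3:
ΣP(Year 3)Q(Year 2) = 454.56×6 + 787.17×7 = 2727.36 + 5510.19 = 8237.55
ΣP(Year 2)Q(Year 2) = 358.49×6 + 653.83×7 = 2150.94 + 4576.81 = 6727.75
link = 8237.55/6727.75 = 1.224414
Chained index = 100 × 0.956278 × 1.178843 × 1.224414 = 138.0284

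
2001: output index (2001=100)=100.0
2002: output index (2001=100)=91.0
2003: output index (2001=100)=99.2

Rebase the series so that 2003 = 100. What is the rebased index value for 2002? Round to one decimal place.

91.7

Rebased(2002) = 91.0 / 99.2 × 100 = 91.7339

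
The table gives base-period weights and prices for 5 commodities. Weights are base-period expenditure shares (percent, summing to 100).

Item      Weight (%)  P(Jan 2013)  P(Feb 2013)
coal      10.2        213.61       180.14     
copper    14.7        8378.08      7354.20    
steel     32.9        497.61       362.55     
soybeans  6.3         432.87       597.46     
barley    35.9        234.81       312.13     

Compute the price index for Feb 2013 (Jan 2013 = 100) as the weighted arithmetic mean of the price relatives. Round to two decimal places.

101.89

coal: 10.2 × (180.14/213.61) = 10.2 × 0.843313 = 8.6018
copper: 14.7 × (7354.20/8378.08) = 14.7 × 0.877791 = 12.9035
steel: 32.9 × (362.55/497.61) = 32.9 × 0.728583 = 23.9704
soybeans: 6.3 × (597.46/432.87) = 6.3 × 1.380230 = 8.6954
barley: 35.9 × (312.13/234.81) = 35.9 × 1.329288 = 47.7214
Index = Σ wᵢ·(p₁ᵢ/p₀ᵢ) = 8.6018 + 12.9035 + 23.9704 + 8.6954 + 47.7214 = 101.8925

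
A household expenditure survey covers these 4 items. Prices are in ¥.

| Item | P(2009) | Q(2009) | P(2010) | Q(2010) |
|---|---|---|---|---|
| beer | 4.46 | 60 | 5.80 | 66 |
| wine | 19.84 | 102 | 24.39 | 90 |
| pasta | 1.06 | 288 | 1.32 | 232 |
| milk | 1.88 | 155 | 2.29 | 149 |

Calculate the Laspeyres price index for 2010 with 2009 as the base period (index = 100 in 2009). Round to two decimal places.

Laspeyres price index uses base-period quantities as weights.
ΣP(2010)·Q(2009) = 5.80×60 + 24.39×102 + 1.32×288 + 2.29×155 = 348 + 2487.78 + 380.16 + 354.95 = 3570.89
ΣP(2009)·Q(2009) = 4.46×60 + 19.84×102 + 1.06×288 + 1.88×155 = 267.6 + 2023.68 + 305.28 + 291.4 = 2887.96
Index = 3570.89 / 2887.96 × 100 = 123.6475

123.65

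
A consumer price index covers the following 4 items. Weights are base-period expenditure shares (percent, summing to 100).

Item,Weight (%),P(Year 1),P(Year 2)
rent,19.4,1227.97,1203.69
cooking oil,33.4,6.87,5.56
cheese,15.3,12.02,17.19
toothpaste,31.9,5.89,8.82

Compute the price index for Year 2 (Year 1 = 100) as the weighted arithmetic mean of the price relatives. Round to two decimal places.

rent: 19.4 × (1203.69/1227.97) = 19.4 × 0.980228 = 19.0164
cooking oil: 33.4 × (5.56/6.87) = 33.4 × 0.809316 = 27.0311
cheese: 15.3 × (17.19/12.02) = 15.3 × 1.430116 = 21.8808
toothpaste: 31.9 × (8.82/5.89) = 31.9 × 1.497453 = 47.7688
Index = Σ wᵢ·(p₁ᵢ/p₀ᵢ) = 19.0164 + 27.0311 + 21.8808 + 47.7688 = 115.6971

115.70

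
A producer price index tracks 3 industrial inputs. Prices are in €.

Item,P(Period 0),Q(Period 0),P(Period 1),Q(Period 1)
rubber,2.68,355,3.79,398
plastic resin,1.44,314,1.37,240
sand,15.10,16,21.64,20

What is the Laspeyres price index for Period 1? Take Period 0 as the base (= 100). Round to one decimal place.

129.0

Laspeyres price index uses base-period quantities as weights.
ΣP(Period 1)·Q(Period 0) = 3.79×355 + 1.37×314 + 21.64×16 = 1345.45 + 430.18 + 346.24 = 2121.87
ΣP(Period 0)·Q(Period 0) = 2.68×355 + 1.44×314 + 15.10×16 = 951.4 + 452.16 + 241.6 = 1645.16
Index = 2121.87 / 1645.16 × 100 = 128.9765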